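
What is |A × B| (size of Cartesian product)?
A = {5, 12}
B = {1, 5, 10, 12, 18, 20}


Set A = {5, 12} has 2 elements.
Set B = {1, 5, 10, 12, 18, 20} has 6 elements.
|A × B| = |A| × |B| = 2 × 6 = 12

12


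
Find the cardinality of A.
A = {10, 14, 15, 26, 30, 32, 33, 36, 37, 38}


Set A = {10, 14, 15, 26, 30, 32, 33, 36, 37, 38}
Listing elements: 10, 14, 15, 26, 30, 32, 33, 36, 37, 38
Counting: 10 elements
|A| = 10

10


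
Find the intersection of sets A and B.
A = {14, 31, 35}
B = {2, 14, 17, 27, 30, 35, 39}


Set A = {14, 31, 35}
Set B = {2, 14, 17, 27, 30, 35, 39}
A ∩ B includes only elements in both sets.
Check each element of A against B:
14 ✓, 31 ✗, 35 ✓
A ∩ B = {14, 35}

{14, 35}


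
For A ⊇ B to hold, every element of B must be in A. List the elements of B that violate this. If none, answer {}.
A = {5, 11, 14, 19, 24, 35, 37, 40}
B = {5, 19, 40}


Set A = {5, 11, 14, 19, 24, 35, 37, 40}
Set B = {5, 19, 40}
Check each element of B against A:
5 ∈ A, 19 ∈ A, 40 ∈ A
Elements of B not in A: {}

{}


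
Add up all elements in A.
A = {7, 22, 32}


Set A = {7, 22, 32}
Sum = 7 + 22 + 32 = 61

61


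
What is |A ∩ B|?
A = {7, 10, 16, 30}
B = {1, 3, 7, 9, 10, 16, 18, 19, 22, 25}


Set A = {7, 10, 16, 30}
Set B = {1, 3, 7, 9, 10, 16, 18, 19, 22, 25}
A ∩ B = {7, 10, 16}
|A ∩ B| = 3

3


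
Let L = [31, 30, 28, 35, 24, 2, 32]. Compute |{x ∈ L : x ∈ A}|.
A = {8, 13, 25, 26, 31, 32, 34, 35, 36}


Set A = {8, 13, 25, 26, 31, 32, 34, 35, 36}
Candidates: [31, 30, 28, 35, 24, 2, 32]
Check each candidate:
31 ∈ A, 30 ∉ A, 28 ∉ A, 35 ∈ A, 24 ∉ A, 2 ∉ A, 32 ∈ A
Count of candidates in A: 3

3


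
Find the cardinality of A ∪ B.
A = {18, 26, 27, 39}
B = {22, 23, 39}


Set A = {18, 26, 27, 39}, |A| = 4
Set B = {22, 23, 39}, |B| = 3
A ∩ B = {39}, |A ∩ B| = 1
|A ∪ B| = |A| + |B| - |A ∩ B| = 4 + 3 - 1 = 6

6


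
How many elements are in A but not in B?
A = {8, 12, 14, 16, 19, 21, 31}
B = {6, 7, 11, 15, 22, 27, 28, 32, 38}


Set A = {8, 12, 14, 16, 19, 21, 31}
Set B = {6, 7, 11, 15, 22, 27, 28, 32, 38}
A \ B = {8, 12, 14, 16, 19, 21, 31}
|A \ B| = 7

7


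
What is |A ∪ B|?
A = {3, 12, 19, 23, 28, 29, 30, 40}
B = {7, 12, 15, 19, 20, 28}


Set A = {3, 12, 19, 23, 28, 29, 30, 40}, |A| = 8
Set B = {7, 12, 15, 19, 20, 28}, |B| = 6
A ∩ B = {12, 19, 28}, |A ∩ B| = 3
|A ∪ B| = |A| + |B| - |A ∩ B| = 8 + 6 - 3 = 11

11


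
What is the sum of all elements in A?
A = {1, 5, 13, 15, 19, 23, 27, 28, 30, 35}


Set A = {1, 5, 13, 15, 19, 23, 27, 28, 30, 35}
Sum = 1 + 5 + 13 + 15 + 19 + 23 + 27 + 28 + 30 + 35 = 196

196


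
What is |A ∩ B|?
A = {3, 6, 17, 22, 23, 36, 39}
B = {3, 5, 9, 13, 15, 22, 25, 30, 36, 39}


Set A = {3, 6, 17, 22, 23, 36, 39}
Set B = {3, 5, 9, 13, 15, 22, 25, 30, 36, 39}
A ∩ B = {3, 22, 36, 39}
|A ∩ B| = 4

4


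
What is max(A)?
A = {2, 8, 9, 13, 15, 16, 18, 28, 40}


Set A = {2, 8, 9, 13, 15, 16, 18, 28, 40}
Elements in ascending order: 2, 8, 9, 13, 15, 16, 18, 28, 40
The largest element is 40.

40


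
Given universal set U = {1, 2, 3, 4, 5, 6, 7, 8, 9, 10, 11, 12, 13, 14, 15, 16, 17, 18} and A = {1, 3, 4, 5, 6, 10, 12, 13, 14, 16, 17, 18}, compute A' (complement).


Universal set U = {1, 2, 3, 4, 5, 6, 7, 8, 9, 10, 11, 12, 13, 14, 15, 16, 17, 18}
Set A = {1, 3, 4, 5, 6, 10, 12, 13, 14, 16, 17, 18}
A' = U \ A = elements in U but not in A
Checking each element of U:
1 (in A, exclude), 2 (not in A, include), 3 (in A, exclude), 4 (in A, exclude), 5 (in A, exclude), 6 (in A, exclude), 7 (not in A, include), 8 (not in A, include), 9 (not in A, include), 10 (in A, exclude), 11 (not in A, include), 12 (in A, exclude), 13 (in A, exclude), 14 (in A, exclude), 15 (not in A, include), 16 (in A, exclude), 17 (in A, exclude), 18 (in A, exclude)
A' = {2, 7, 8, 9, 11, 15}

{2, 7, 8, 9, 11, 15}


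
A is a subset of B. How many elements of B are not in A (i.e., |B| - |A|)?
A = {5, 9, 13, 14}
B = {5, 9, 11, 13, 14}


Set A = {5, 9, 13, 14}, |A| = 4
Set B = {5, 9, 11, 13, 14}, |B| = 5
Since A ⊆ B: B \ A = {11}
|B| - |A| = 5 - 4 = 1

1


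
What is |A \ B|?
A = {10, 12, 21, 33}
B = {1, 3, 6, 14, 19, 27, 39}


Set A = {10, 12, 21, 33}
Set B = {1, 3, 6, 14, 19, 27, 39}
A \ B = {10, 12, 21, 33}
|A \ B| = 4

4


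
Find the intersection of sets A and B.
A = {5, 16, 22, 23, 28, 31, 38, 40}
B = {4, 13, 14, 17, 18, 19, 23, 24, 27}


Set A = {5, 16, 22, 23, 28, 31, 38, 40}
Set B = {4, 13, 14, 17, 18, 19, 23, 24, 27}
A ∩ B includes only elements in both sets.
Check each element of A against B:
5 ✗, 16 ✗, 22 ✗, 23 ✓, 28 ✗, 31 ✗, 38 ✗, 40 ✗
A ∩ B = {23}

{23}


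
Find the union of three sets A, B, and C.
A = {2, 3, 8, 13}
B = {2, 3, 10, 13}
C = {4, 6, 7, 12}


Set A = {2, 3, 8, 13}
Set B = {2, 3, 10, 13}
Set C = {4, 6, 7, 12}
First, A ∪ B = {2, 3, 8, 10, 13}
Then, (A ∪ B) ∪ C = {2, 3, 4, 6, 7, 8, 10, 12, 13}

{2, 3, 4, 6, 7, 8, 10, 12, 13}


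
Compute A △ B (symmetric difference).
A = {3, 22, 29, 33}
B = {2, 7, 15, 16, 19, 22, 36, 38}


Set A = {3, 22, 29, 33}
Set B = {2, 7, 15, 16, 19, 22, 36, 38}
A △ B = (A \ B) ∪ (B \ A)
Elements in A but not B: {3, 29, 33}
Elements in B but not A: {2, 7, 15, 16, 19, 36, 38}
A △ B = {2, 3, 7, 15, 16, 19, 29, 33, 36, 38}

{2, 3, 7, 15, 16, 19, 29, 33, 36, 38}


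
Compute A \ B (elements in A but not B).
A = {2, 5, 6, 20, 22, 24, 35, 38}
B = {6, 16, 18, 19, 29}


Set A = {2, 5, 6, 20, 22, 24, 35, 38}
Set B = {6, 16, 18, 19, 29}
A \ B includes elements in A that are not in B.
Check each element of A:
2 (not in B, keep), 5 (not in B, keep), 6 (in B, remove), 20 (not in B, keep), 22 (not in B, keep), 24 (not in B, keep), 35 (not in B, keep), 38 (not in B, keep)
A \ B = {2, 5, 20, 22, 24, 35, 38}

{2, 5, 20, 22, 24, 35, 38}


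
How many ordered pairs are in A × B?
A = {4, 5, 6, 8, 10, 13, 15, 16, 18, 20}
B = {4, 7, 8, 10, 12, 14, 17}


Set A = {4, 5, 6, 8, 10, 13, 15, 16, 18, 20} has 10 elements.
Set B = {4, 7, 8, 10, 12, 14, 17} has 7 elements.
|A × B| = |A| × |B| = 10 × 7 = 70

70


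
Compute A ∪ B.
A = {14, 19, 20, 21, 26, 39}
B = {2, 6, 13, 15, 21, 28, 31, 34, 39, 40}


Set A = {14, 19, 20, 21, 26, 39}
Set B = {2, 6, 13, 15, 21, 28, 31, 34, 39, 40}
A ∪ B includes all elements in either set.
Elements from A: {14, 19, 20, 21, 26, 39}
Elements from B not already included: {2, 6, 13, 15, 28, 31, 34, 40}
A ∪ B = {2, 6, 13, 14, 15, 19, 20, 21, 26, 28, 31, 34, 39, 40}

{2, 6, 13, 14, 15, 19, 20, 21, 26, 28, 31, 34, 39, 40}


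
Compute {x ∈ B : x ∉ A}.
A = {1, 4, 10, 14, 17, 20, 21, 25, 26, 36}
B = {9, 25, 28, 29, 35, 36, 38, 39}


Set A = {1, 4, 10, 14, 17, 20, 21, 25, 26, 36}
Set B = {9, 25, 28, 29, 35, 36, 38, 39}
Check each element of B against A:
9 ∉ A (include), 25 ∈ A, 28 ∉ A (include), 29 ∉ A (include), 35 ∉ A (include), 36 ∈ A, 38 ∉ A (include), 39 ∉ A (include)
Elements of B not in A: {9, 28, 29, 35, 38, 39}

{9, 28, 29, 35, 38, 39}


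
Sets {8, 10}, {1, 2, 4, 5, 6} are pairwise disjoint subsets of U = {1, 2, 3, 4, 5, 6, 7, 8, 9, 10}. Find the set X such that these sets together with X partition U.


U = {1, 2, 3, 4, 5, 6, 7, 8, 9, 10}
Shown blocks: {8, 10}, {1, 2, 4, 5, 6}
A partition's blocks are pairwise disjoint and cover U, so the missing block = U \ (union of shown blocks).
Union of shown blocks: {1, 2, 4, 5, 6, 8, 10}
Missing block = U \ (union) = {3, 7, 9}

{3, 7, 9}


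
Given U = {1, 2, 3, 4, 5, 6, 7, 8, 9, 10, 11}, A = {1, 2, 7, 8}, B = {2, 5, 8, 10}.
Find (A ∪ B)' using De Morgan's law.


U = {1, 2, 3, 4, 5, 6, 7, 8, 9, 10, 11}
A = {1, 2, 7, 8}, B = {2, 5, 8, 10}
A ∪ B = {1, 2, 5, 7, 8, 10}
(A ∪ B)' = U \ (A ∪ B) = {3, 4, 6, 9, 11}
Verification via A' ∩ B': A' = {3, 4, 5, 6, 9, 10, 11}, B' = {1, 3, 4, 6, 7, 9, 11}
A' ∩ B' = {3, 4, 6, 9, 11} ✓

{3, 4, 6, 9, 11}


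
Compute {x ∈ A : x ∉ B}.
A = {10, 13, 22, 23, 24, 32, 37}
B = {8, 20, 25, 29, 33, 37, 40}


Set A = {10, 13, 22, 23, 24, 32, 37}
Set B = {8, 20, 25, 29, 33, 37, 40}
Check each element of A against B:
10 ∉ B (include), 13 ∉ B (include), 22 ∉ B (include), 23 ∉ B (include), 24 ∉ B (include), 32 ∉ B (include), 37 ∈ B
Elements of A not in B: {10, 13, 22, 23, 24, 32}

{10, 13, 22, 23, 24, 32}


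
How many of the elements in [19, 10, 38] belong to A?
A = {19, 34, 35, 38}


Set A = {19, 34, 35, 38}
Candidates: [19, 10, 38]
Check each candidate:
19 ∈ A, 10 ∉ A, 38 ∈ A
Count of candidates in A: 2

2


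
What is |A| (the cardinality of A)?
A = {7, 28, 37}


Set A = {7, 28, 37}
Listing elements: 7, 28, 37
Counting: 3 elements
|A| = 3

3


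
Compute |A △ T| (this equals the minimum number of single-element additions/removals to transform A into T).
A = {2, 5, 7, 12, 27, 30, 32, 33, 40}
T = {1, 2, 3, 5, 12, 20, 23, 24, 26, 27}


Set A = {2, 5, 7, 12, 27, 30, 32, 33, 40}
Set T = {1, 2, 3, 5, 12, 20, 23, 24, 26, 27}
Elements to remove from A (in A, not in T): {7, 30, 32, 33, 40} → 5 removals
Elements to add to A (in T, not in A): {1, 3, 20, 23, 24, 26} → 6 additions
Total edits = 5 + 6 = 11

11


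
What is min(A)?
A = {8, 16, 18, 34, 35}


Set A = {8, 16, 18, 34, 35}
Elements in ascending order: 8, 16, 18, 34, 35
The smallest element is 8.

8


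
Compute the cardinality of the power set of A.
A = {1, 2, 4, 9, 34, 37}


Set A = {1, 2, 4, 9, 34, 37}
|A| = 6
The power set P(A) contains all subsets of A.
|P(A)| = 2^|A| = 2^6 = 64

64


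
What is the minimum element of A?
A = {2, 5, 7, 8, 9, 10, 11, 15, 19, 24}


Set A = {2, 5, 7, 8, 9, 10, 11, 15, 19, 24}
Elements in ascending order: 2, 5, 7, 8, 9, 10, 11, 15, 19, 24
The smallest element is 2.

2


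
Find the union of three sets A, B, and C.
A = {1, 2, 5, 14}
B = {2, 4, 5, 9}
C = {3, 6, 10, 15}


Set A = {1, 2, 5, 14}
Set B = {2, 4, 5, 9}
Set C = {3, 6, 10, 15}
First, A ∪ B = {1, 2, 4, 5, 9, 14}
Then, (A ∪ B) ∪ C = {1, 2, 3, 4, 5, 6, 9, 10, 14, 15}

{1, 2, 3, 4, 5, 6, 9, 10, 14, 15}


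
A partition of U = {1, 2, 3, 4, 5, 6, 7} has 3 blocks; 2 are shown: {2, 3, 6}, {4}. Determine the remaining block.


U = {1, 2, 3, 4, 5, 6, 7}
Shown blocks: {2, 3, 6}, {4}
A partition's blocks are pairwise disjoint and cover U, so the missing block = U \ (union of shown blocks).
Union of shown blocks: {2, 3, 4, 6}
Missing block = U \ (union) = {1, 5, 7}

{1, 5, 7}


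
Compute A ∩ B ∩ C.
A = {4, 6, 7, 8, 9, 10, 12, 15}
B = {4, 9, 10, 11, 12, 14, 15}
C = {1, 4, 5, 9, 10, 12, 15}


Set A = {4, 6, 7, 8, 9, 10, 12, 15}
Set B = {4, 9, 10, 11, 12, 14, 15}
Set C = {1, 4, 5, 9, 10, 12, 15}
First, A ∩ B = {4, 9, 10, 12, 15}
Then, (A ∩ B) ∩ C = {4, 9, 10, 12, 15}

{4, 9, 10, 12, 15}


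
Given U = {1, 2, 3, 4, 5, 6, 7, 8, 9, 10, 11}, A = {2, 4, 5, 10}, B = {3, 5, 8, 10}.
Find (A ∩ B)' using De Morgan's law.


U = {1, 2, 3, 4, 5, 6, 7, 8, 9, 10, 11}
A = {2, 4, 5, 10}, B = {3, 5, 8, 10}
A ∩ B = {5, 10}
(A ∩ B)' = U \ (A ∩ B) = {1, 2, 3, 4, 6, 7, 8, 9, 11}
Verification via A' ∪ B': A' = {1, 3, 6, 7, 8, 9, 11}, B' = {1, 2, 4, 6, 7, 9, 11}
A' ∪ B' = {1, 2, 3, 4, 6, 7, 8, 9, 11} ✓

{1, 2, 3, 4, 6, 7, 8, 9, 11}


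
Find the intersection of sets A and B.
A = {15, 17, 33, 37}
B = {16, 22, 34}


Set A = {15, 17, 33, 37}
Set B = {16, 22, 34}
A ∩ B includes only elements in both sets.
Check each element of A against B:
15 ✗, 17 ✗, 33 ✗, 37 ✗
A ∩ B = {}

{}


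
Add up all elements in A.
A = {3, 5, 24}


Set A = {3, 5, 24}
Sum = 3 + 5 + 24 = 32

32


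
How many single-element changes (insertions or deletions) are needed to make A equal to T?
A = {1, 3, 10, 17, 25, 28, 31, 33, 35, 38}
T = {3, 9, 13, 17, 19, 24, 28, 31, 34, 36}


Set A = {1, 3, 10, 17, 25, 28, 31, 33, 35, 38}
Set T = {3, 9, 13, 17, 19, 24, 28, 31, 34, 36}
Elements to remove from A (in A, not in T): {1, 10, 25, 33, 35, 38} → 6 removals
Elements to add to A (in T, not in A): {9, 13, 19, 24, 34, 36} → 6 additions
Total edits = 6 + 6 = 12

12


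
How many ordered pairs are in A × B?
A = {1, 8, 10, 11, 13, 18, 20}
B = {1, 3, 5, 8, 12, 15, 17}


Set A = {1, 8, 10, 11, 13, 18, 20} has 7 elements.
Set B = {1, 3, 5, 8, 12, 15, 17} has 7 elements.
|A × B| = |A| × |B| = 7 × 7 = 49

49


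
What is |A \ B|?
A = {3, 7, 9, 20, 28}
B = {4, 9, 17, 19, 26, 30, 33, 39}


Set A = {3, 7, 9, 20, 28}
Set B = {4, 9, 17, 19, 26, 30, 33, 39}
A \ B = {3, 7, 20, 28}
|A \ B| = 4

4


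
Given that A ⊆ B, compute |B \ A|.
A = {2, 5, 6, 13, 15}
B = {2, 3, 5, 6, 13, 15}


Set A = {2, 5, 6, 13, 15}, |A| = 5
Set B = {2, 3, 5, 6, 13, 15}, |B| = 6
Since A ⊆ B: B \ A = {3}
|B| - |A| = 6 - 5 = 1

1


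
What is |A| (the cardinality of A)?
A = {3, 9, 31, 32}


Set A = {3, 9, 31, 32}
Listing elements: 3, 9, 31, 32
Counting: 4 elements
|A| = 4

4


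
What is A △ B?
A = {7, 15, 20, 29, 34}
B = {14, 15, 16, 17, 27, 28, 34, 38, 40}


Set A = {7, 15, 20, 29, 34}
Set B = {14, 15, 16, 17, 27, 28, 34, 38, 40}
A △ B = (A \ B) ∪ (B \ A)
Elements in A but not B: {7, 20, 29}
Elements in B but not A: {14, 16, 17, 27, 28, 38, 40}
A △ B = {7, 14, 16, 17, 20, 27, 28, 29, 38, 40}

{7, 14, 16, 17, 20, 27, 28, 29, 38, 40}


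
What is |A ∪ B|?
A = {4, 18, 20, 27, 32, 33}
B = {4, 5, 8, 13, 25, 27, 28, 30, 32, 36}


Set A = {4, 18, 20, 27, 32, 33}, |A| = 6
Set B = {4, 5, 8, 13, 25, 27, 28, 30, 32, 36}, |B| = 10
A ∩ B = {4, 27, 32}, |A ∩ B| = 3
|A ∪ B| = |A| + |B| - |A ∩ B| = 6 + 10 - 3 = 13

13


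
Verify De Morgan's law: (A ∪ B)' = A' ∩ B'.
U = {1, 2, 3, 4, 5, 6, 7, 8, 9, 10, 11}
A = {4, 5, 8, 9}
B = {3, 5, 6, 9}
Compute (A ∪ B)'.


U = {1, 2, 3, 4, 5, 6, 7, 8, 9, 10, 11}
A = {4, 5, 8, 9}, B = {3, 5, 6, 9}
A ∪ B = {3, 4, 5, 6, 8, 9}
(A ∪ B)' = U \ (A ∪ B) = {1, 2, 7, 10, 11}
Verification via A' ∩ B': A' = {1, 2, 3, 6, 7, 10, 11}, B' = {1, 2, 4, 7, 8, 10, 11}
A' ∩ B' = {1, 2, 7, 10, 11} ✓

{1, 2, 7, 10, 11}


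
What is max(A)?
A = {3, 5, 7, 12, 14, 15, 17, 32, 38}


Set A = {3, 5, 7, 12, 14, 15, 17, 32, 38}
Elements in ascending order: 3, 5, 7, 12, 14, 15, 17, 32, 38
The largest element is 38.

38


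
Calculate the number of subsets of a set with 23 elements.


The set has 23 elements.
The power set contains all possible subsets.
|P(A)| = 2^|A| = 2^23 = 8388608

8388608


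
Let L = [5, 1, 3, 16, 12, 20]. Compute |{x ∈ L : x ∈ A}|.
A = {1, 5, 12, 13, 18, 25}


Set A = {1, 5, 12, 13, 18, 25}
Candidates: [5, 1, 3, 16, 12, 20]
Check each candidate:
5 ∈ A, 1 ∈ A, 3 ∉ A, 16 ∉ A, 12 ∈ A, 20 ∉ A
Count of candidates in A: 3

3


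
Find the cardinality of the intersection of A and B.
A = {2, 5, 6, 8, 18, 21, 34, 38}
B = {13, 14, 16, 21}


Set A = {2, 5, 6, 8, 18, 21, 34, 38}
Set B = {13, 14, 16, 21}
A ∩ B = {21}
|A ∩ B| = 1

1


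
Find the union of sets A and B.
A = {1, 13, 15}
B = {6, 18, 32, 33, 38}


Set A = {1, 13, 15}
Set B = {6, 18, 32, 33, 38}
A ∪ B includes all elements in either set.
Elements from A: {1, 13, 15}
Elements from B not already included: {6, 18, 32, 33, 38}
A ∪ B = {1, 6, 13, 15, 18, 32, 33, 38}

{1, 6, 13, 15, 18, 32, 33, 38}


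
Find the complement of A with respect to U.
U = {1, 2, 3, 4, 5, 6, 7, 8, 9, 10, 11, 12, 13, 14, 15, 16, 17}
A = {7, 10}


Universal set U = {1, 2, 3, 4, 5, 6, 7, 8, 9, 10, 11, 12, 13, 14, 15, 16, 17}
Set A = {7, 10}
A' = U \ A = elements in U but not in A
Checking each element of U:
1 (not in A, include), 2 (not in A, include), 3 (not in A, include), 4 (not in A, include), 5 (not in A, include), 6 (not in A, include), 7 (in A, exclude), 8 (not in A, include), 9 (not in A, include), 10 (in A, exclude), 11 (not in A, include), 12 (not in A, include), 13 (not in A, include), 14 (not in A, include), 15 (not in A, include), 16 (not in A, include), 17 (not in A, include)
A' = {1, 2, 3, 4, 5, 6, 8, 9, 11, 12, 13, 14, 15, 16, 17}

{1, 2, 3, 4, 5, 6, 8, 9, 11, 12, 13, 14, 15, 16, 17}


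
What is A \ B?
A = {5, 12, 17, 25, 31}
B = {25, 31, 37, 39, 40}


Set A = {5, 12, 17, 25, 31}
Set B = {25, 31, 37, 39, 40}
A \ B includes elements in A that are not in B.
Check each element of A:
5 (not in B, keep), 12 (not in B, keep), 17 (not in B, keep), 25 (in B, remove), 31 (in B, remove)
A \ B = {5, 12, 17}

{5, 12, 17}


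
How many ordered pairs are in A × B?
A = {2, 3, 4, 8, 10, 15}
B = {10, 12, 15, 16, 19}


Set A = {2, 3, 4, 8, 10, 15} has 6 elements.
Set B = {10, 12, 15, 16, 19} has 5 elements.
|A × B| = |A| × |B| = 6 × 5 = 30

30


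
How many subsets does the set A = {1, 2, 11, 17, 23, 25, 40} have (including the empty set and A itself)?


Set A = {1, 2, 11, 17, 23, 25, 40}
|A| = 7
The power set P(A) contains all subsets of A.
|P(A)| = 2^|A| = 2^7 = 128

128


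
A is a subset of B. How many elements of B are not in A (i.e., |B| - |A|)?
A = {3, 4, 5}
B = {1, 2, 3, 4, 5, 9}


Set A = {3, 4, 5}, |A| = 3
Set B = {1, 2, 3, 4, 5, 9}, |B| = 6
Since A ⊆ B: B \ A = {1, 2, 9}
|B| - |A| = 6 - 3 = 3

3


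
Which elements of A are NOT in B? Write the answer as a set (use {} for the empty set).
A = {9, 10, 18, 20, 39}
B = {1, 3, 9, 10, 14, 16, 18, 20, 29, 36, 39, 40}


Set A = {9, 10, 18, 20, 39}
Set B = {1, 3, 9, 10, 14, 16, 18, 20, 29, 36, 39, 40}
Check each element of A against B:
9 ∈ B, 10 ∈ B, 18 ∈ B, 20 ∈ B, 39 ∈ B
Elements of A not in B: {}

{}


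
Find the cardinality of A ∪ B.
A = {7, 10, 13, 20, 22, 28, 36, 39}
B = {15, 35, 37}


Set A = {7, 10, 13, 20, 22, 28, 36, 39}, |A| = 8
Set B = {15, 35, 37}, |B| = 3
A ∩ B = {}, |A ∩ B| = 0
|A ∪ B| = |A| + |B| - |A ∩ B| = 8 + 3 - 0 = 11

11


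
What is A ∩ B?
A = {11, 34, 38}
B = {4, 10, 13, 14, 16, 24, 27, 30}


Set A = {11, 34, 38}
Set B = {4, 10, 13, 14, 16, 24, 27, 30}
A ∩ B includes only elements in both sets.
Check each element of A against B:
11 ✗, 34 ✗, 38 ✗
A ∩ B = {}

{}


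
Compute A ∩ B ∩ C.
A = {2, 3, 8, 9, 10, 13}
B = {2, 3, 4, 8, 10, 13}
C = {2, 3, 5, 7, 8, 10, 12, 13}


Set A = {2, 3, 8, 9, 10, 13}
Set B = {2, 3, 4, 8, 10, 13}
Set C = {2, 3, 5, 7, 8, 10, 12, 13}
First, A ∩ B = {2, 3, 8, 10, 13}
Then, (A ∩ B) ∩ C = {2, 3, 8, 10, 13}

{2, 3, 8, 10, 13}


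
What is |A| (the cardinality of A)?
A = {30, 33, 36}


Set A = {30, 33, 36}
Listing elements: 30, 33, 36
Counting: 3 elements
|A| = 3

3


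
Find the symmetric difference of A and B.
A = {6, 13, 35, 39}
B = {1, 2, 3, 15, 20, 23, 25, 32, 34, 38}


Set A = {6, 13, 35, 39}
Set B = {1, 2, 3, 15, 20, 23, 25, 32, 34, 38}
A △ B = (A \ B) ∪ (B \ A)
Elements in A but not B: {6, 13, 35, 39}
Elements in B but not A: {1, 2, 3, 15, 20, 23, 25, 32, 34, 38}
A △ B = {1, 2, 3, 6, 13, 15, 20, 23, 25, 32, 34, 35, 38, 39}

{1, 2, 3, 6, 13, 15, 20, 23, 25, 32, 34, 35, 38, 39}


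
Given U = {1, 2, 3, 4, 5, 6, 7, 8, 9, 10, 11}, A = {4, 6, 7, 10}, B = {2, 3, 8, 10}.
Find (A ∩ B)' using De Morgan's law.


U = {1, 2, 3, 4, 5, 6, 7, 8, 9, 10, 11}
A = {4, 6, 7, 10}, B = {2, 3, 8, 10}
A ∩ B = {10}
(A ∩ B)' = U \ (A ∩ B) = {1, 2, 3, 4, 5, 6, 7, 8, 9, 11}
Verification via A' ∪ B': A' = {1, 2, 3, 5, 8, 9, 11}, B' = {1, 4, 5, 6, 7, 9, 11}
A' ∪ B' = {1, 2, 3, 4, 5, 6, 7, 8, 9, 11} ✓

{1, 2, 3, 4, 5, 6, 7, 8, 9, 11}


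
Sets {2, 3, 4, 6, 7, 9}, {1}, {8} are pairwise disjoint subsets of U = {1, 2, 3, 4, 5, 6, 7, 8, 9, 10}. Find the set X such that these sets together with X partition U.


U = {1, 2, 3, 4, 5, 6, 7, 8, 9, 10}
Shown blocks: {2, 3, 4, 6, 7, 9}, {1}, {8}
A partition's blocks are pairwise disjoint and cover U, so the missing block = U \ (union of shown blocks).
Union of shown blocks: {1, 2, 3, 4, 6, 7, 8, 9}
Missing block = U \ (union) = {5, 10}

{5, 10}


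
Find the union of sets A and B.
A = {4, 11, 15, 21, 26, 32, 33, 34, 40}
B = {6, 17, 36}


Set A = {4, 11, 15, 21, 26, 32, 33, 34, 40}
Set B = {6, 17, 36}
A ∪ B includes all elements in either set.
Elements from A: {4, 11, 15, 21, 26, 32, 33, 34, 40}
Elements from B not already included: {6, 17, 36}
A ∪ B = {4, 6, 11, 15, 17, 21, 26, 32, 33, 34, 36, 40}

{4, 6, 11, 15, 17, 21, 26, 32, 33, 34, 36, 40}


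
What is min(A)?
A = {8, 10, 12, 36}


Set A = {8, 10, 12, 36}
Elements in ascending order: 8, 10, 12, 36
The smallest element is 8.

8


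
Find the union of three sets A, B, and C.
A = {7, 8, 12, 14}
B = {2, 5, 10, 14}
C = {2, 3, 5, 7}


Set A = {7, 8, 12, 14}
Set B = {2, 5, 10, 14}
Set C = {2, 3, 5, 7}
First, A ∪ B = {2, 5, 7, 8, 10, 12, 14}
Then, (A ∪ B) ∪ C = {2, 3, 5, 7, 8, 10, 12, 14}

{2, 3, 5, 7, 8, 10, 12, 14}


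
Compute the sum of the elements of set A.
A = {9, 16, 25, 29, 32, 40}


Set A = {9, 16, 25, 29, 32, 40}
Sum = 9 + 16 + 25 + 29 + 32 + 40 = 151

151


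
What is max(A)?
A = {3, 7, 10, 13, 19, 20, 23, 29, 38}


Set A = {3, 7, 10, 13, 19, 20, 23, 29, 38}
Elements in ascending order: 3, 7, 10, 13, 19, 20, 23, 29, 38
The largest element is 38.

38


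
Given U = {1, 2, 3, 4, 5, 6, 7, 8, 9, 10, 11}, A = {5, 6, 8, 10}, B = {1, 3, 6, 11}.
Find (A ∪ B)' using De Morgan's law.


U = {1, 2, 3, 4, 5, 6, 7, 8, 9, 10, 11}
A = {5, 6, 8, 10}, B = {1, 3, 6, 11}
A ∪ B = {1, 3, 5, 6, 8, 10, 11}
(A ∪ B)' = U \ (A ∪ B) = {2, 4, 7, 9}
Verification via A' ∩ B': A' = {1, 2, 3, 4, 7, 9, 11}, B' = {2, 4, 5, 7, 8, 9, 10}
A' ∩ B' = {2, 4, 7, 9} ✓

{2, 4, 7, 9}


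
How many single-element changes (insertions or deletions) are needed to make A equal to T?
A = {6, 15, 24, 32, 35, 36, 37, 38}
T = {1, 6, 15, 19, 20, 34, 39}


Set A = {6, 15, 24, 32, 35, 36, 37, 38}
Set T = {1, 6, 15, 19, 20, 34, 39}
Elements to remove from A (in A, not in T): {24, 32, 35, 36, 37, 38} → 6 removals
Elements to add to A (in T, not in A): {1, 19, 20, 34, 39} → 5 additions
Total edits = 6 + 5 = 11

11


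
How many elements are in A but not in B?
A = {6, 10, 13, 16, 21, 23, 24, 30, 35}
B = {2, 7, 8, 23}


Set A = {6, 10, 13, 16, 21, 23, 24, 30, 35}
Set B = {2, 7, 8, 23}
A \ B = {6, 10, 13, 16, 21, 24, 30, 35}
|A \ B| = 8

8


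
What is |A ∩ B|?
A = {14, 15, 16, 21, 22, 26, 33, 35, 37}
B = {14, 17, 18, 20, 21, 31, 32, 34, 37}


Set A = {14, 15, 16, 21, 22, 26, 33, 35, 37}
Set B = {14, 17, 18, 20, 21, 31, 32, 34, 37}
A ∩ B = {14, 21, 37}
|A ∩ B| = 3

3


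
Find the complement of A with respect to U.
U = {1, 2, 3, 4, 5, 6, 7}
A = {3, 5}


Universal set U = {1, 2, 3, 4, 5, 6, 7}
Set A = {3, 5}
A' = U \ A = elements in U but not in A
Checking each element of U:
1 (not in A, include), 2 (not in A, include), 3 (in A, exclude), 4 (not in A, include), 5 (in A, exclude), 6 (not in A, include), 7 (not in A, include)
A' = {1, 2, 4, 6, 7}

{1, 2, 4, 6, 7}


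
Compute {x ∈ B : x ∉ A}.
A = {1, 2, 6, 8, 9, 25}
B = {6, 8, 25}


Set A = {1, 2, 6, 8, 9, 25}
Set B = {6, 8, 25}
Check each element of B against A:
6 ∈ A, 8 ∈ A, 25 ∈ A
Elements of B not in A: {}

{}


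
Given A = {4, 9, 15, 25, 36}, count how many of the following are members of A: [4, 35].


Set A = {4, 9, 15, 25, 36}
Candidates: [4, 35]
Check each candidate:
4 ∈ A, 35 ∉ A
Count of candidates in A: 1

1


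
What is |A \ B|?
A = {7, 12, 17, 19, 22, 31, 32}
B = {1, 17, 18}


Set A = {7, 12, 17, 19, 22, 31, 32}
Set B = {1, 17, 18}
A \ B = {7, 12, 19, 22, 31, 32}
|A \ B| = 6

6


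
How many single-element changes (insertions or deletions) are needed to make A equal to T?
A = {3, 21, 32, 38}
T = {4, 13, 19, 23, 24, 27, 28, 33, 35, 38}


Set A = {3, 21, 32, 38}
Set T = {4, 13, 19, 23, 24, 27, 28, 33, 35, 38}
Elements to remove from A (in A, not in T): {3, 21, 32} → 3 removals
Elements to add to A (in T, not in A): {4, 13, 19, 23, 24, 27, 28, 33, 35} → 9 additions
Total edits = 3 + 9 = 12

12


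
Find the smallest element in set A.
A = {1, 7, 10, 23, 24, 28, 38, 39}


Set A = {1, 7, 10, 23, 24, 28, 38, 39}
Elements in ascending order: 1, 7, 10, 23, 24, 28, 38, 39
The smallest element is 1.

1


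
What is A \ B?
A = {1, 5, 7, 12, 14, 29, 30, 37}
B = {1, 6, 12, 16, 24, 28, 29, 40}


Set A = {1, 5, 7, 12, 14, 29, 30, 37}
Set B = {1, 6, 12, 16, 24, 28, 29, 40}
A \ B includes elements in A that are not in B.
Check each element of A:
1 (in B, remove), 5 (not in B, keep), 7 (not in B, keep), 12 (in B, remove), 14 (not in B, keep), 29 (in B, remove), 30 (not in B, keep), 37 (not in B, keep)
A \ B = {5, 7, 14, 30, 37}

{5, 7, 14, 30, 37}


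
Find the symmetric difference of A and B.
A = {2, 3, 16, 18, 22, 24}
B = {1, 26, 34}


Set A = {2, 3, 16, 18, 22, 24}
Set B = {1, 26, 34}
A △ B = (A \ B) ∪ (B \ A)
Elements in A but not B: {2, 3, 16, 18, 22, 24}
Elements in B but not A: {1, 26, 34}
A △ B = {1, 2, 3, 16, 18, 22, 24, 26, 34}

{1, 2, 3, 16, 18, 22, 24, 26, 34}


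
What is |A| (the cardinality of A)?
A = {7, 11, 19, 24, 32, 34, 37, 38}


Set A = {7, 11, 19, 24, 32, 34, 37, 38}
Listing elements: 7, 11, 19, 24, 32, 34, 37, 38
Counting: 8 elements
|A| = 8

8


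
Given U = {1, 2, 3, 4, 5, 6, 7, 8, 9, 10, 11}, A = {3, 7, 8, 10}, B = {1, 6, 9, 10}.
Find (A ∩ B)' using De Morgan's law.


U = {1, 2, 3, 4, 5, 6, 7, 8, 9, 10, 11}
A = {3, 7, 8, 10}, B = {1, 6, 9, 10}
A ∩ B = {10}
(A ∩ B)' = U \ (A ∩ B) = {1, 2, 3, 4, 5, 6, 7, 8, 9, 11}
Verification via A' ∪ B': A' = {1, 2, 4, 5, 6, 9, 11}, B' = {2, 3, 4, 5, 7, 8, 11}
A' ∪ B' = {1, 2, 3, 4, 5, 6, 7, 8, 9, 11} ✓

{1, 2, 3, 4, 5, 6, 7, 8, 9, 11}


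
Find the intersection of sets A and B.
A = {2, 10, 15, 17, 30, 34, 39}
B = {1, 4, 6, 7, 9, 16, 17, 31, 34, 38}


Set A = {2, 10, 15, 17, 30, 34, 39}
Set B = {1, 4, 6, 7, 9, 16, 17, 31, 34, 38}
A ∩ B includes only elements in both sets.
Check each element of A against B:
2 ✗, 10 ✗, 15 ✗, 17 ✓, 30 ✗, 34 ✓, 39 ✗
A ∩ B = {17, 34}

{17, 34}


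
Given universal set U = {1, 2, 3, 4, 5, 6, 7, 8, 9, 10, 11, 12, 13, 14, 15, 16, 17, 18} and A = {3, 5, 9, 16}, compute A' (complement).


Universal set U = {1, 2, 3, 4, 5, 6, 7, 8, 9, 10, 11, 12, 13, 14, 15, 16, 17, 18}
Set A = {3, 5, 9, 16}
A' = U \ A = elements in U but not in A
Checking each element of U:
1 (not in A, include), 2 (not in A, include), 3 (in A, exclude), 4 (not in A, include), 5 (in A, exclude), 6 (not in A, include), 7 (not in A, include), 8 (not in A, include), 9 (in A, exclude), 10 (not in A, include), 11 (not in A, include), 12 (not in A, include), 13 (not in A, include), 14 (not in A, include), 15 (not in A, include), 16 (in A, exclude), 17 (not in A, include), 18 (not in A, include)
A' = {1, 2, 4, 6, 7, 8, 10, 11, 12, 13, 14, 15, 17, 18}

{1, 2, 4, 6, 7, 8, 10, 11, 12, 13, 14, 15, 17, 18}


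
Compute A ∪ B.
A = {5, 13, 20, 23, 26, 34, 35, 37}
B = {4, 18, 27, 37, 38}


Set A = {5, 13, 20, 23, 26, 34, 35, 37}
Set B = {4, 18, 27, 37, 38}
A ∪ B includes all elements in either set.
Elements from A: {5, 13, 20, 23, 26, 34, 35, 37}
Elements from B not already included: {4, 18, 27, 38}
A ∪ B = {4, 5, 13, 18, 20, 23, 26, 27, 34, 35, 37, 38}

{4, 5, 13, 18, 20, 23, 26, 27, 34, 35, 37, 38}


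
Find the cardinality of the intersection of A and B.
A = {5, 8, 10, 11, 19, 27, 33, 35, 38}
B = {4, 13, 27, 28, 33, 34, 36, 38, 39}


Set A = {5, 8, 10, 11, 19, 27, 33, 35, 38}
Set B = {4, 13, 27, 28, 33, 34, 36, 38, 39}
A ∩ B = {27, 33, 38}
|A ∩ B| = 3

3


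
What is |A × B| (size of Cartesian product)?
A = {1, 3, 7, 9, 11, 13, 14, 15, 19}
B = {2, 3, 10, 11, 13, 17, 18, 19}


Set A = {1, 3, 7, 9, 11, 13, 14, 15, 19} has 9 elements.
Set B = {2, 3, 10, 11, 13, 17, 18, 19} has 8 elements.
|A × B| = |A| × |B| = 9 × 8 = 72

72


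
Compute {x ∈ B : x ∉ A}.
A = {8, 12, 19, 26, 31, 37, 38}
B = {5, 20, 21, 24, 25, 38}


Set A = {8, 12, 19, 26, 31, 37, 38}
Set B = {5, 20, 21, 24, 25, 38}
Check each element of B against A:
5 ∉ A (include), 20 ∉ A (include), 21 ∉ A (include), 24 ∉ A (include), 25 ∉ A (include), 38 ∈ A
Elements of B not in A: {5, 20, 21, 24, 25}

{5, 20, 21, 24, 25}


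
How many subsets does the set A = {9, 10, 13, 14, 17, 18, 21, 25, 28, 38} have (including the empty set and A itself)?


Set A = {9, 10, 13, 14, 17, 18, 21, 25, 28, 38}
|A| = 10
The power set P(A) contains all subsets of A.
|P(A)| = 2^|A| = 2^10 = 1024

1024


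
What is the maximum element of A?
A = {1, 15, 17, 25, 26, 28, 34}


Set A = {1, 15, 17, 25, 26, 28, 34}
Elements in ascending order: 1, 15, 17, 25, 26, 28, 34
The largest element is 34.

34


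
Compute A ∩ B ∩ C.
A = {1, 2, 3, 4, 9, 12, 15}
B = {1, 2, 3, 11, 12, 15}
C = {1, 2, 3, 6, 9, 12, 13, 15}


Set A = {1, 2, 3, 4, 9, 12, 15}
Set B = {1, 2, 3, 11, 12, 15}
Set C = {1, 2, 3, 6, 9, 12, 13, 15}
First, A ∩ B = {1, 2, 3, 12, 15}
Then, (A ∩ B) ∩ C = {1, 2, 3, 12, 15}

{1, 2, 3, 12, 15}


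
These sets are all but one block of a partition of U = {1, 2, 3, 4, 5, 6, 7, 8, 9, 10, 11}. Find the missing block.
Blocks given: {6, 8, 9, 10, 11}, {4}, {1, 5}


U = {1, 2, 3, 4, 5, 6, 7, 8, 9, 10, 11}
Shown blocks: {6, 8, 9, 10, 11}, {4}, {1, 5}
A partition's blocks are pairwise disjoint and cover U, so the missing block = U \ (union of shown blocks).
Union of shown blocks: {1, 4, 5, 6, 8, 9, 10, 11}
Missing block = U \ (union) = {2, 3, 7}

{2, 3, 7}


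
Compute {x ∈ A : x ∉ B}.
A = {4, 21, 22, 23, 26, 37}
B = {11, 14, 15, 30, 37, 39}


Set A = {4, 21, 22, 23, 26, 37}
Set B = {11, 14, 15, 30, 37, 39}
Check each element of A against B:
4 ∉ B (include), 21 ∉ B (include), 22 ∉ B (include), 23 ∉ B (include), 26 ∉ B (include), 37 ∈ B
Elements of A not in B: {4, 21, 22, 23, 26}

{4, 21, 22, 23, 26}


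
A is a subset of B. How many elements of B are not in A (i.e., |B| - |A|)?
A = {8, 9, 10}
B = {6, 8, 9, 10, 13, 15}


Set A = {8, 9, 10}, |A| = 3
Set B = {6, 8, 9, 10, 13, 15}, |B| = 6
Since A ⊆ B: B \ A = {6, 13, 15}
|B| - |A| = 6 - 3 = 3

3


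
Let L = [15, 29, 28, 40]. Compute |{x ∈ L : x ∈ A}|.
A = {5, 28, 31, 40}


Set A = {5, 28, 31, 40}
Candidates: [15, 29, 28, 40]
Check each candidate:
15 ∉ A, 29 ∉ A, 28 ∈ A, 40 ∈ A
Count of candidates in A: 2

2


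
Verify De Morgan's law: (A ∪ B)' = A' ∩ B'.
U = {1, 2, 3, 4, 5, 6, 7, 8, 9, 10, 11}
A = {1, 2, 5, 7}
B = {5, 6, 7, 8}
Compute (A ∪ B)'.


U = {1, 2, 3, 4, 5, 6, 7, 8, 9, 10, 11}
A = {1, 2, 5, 7}, B = {5, 6, 7, 8}
A ∪ B = {1, 2, 5, 6, 7, 8}
(A ∪ B)' = U \ (A ∪ B) = {3, 4, 9, 10, 11}
Verification via A' ∩ B': A' = {3, 4, 6, 8, 9, 10, 11}, B' = {1, 2, 3, 4, 9, 10, 11}
A' ∩ B' = {3, 4, 9, 10, 11} ✓

{3, 4, 9, 10, 11}


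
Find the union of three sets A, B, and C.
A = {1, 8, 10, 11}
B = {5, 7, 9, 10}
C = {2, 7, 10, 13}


Set A = {1, 8, 10, 11}
Set B = {5, 7, 9, 10}
Set C = {2, 7, 10, 13}
First, A ∪ B = {1, 5, 7, 8, 9, 10, 11}
Then, (A ∪ B) ∪ C = {1, 2, 5, 7, 8, 9, 10, 11, 13}

{1, 2, 5, 7, 8, 9, 10, 11, 13}


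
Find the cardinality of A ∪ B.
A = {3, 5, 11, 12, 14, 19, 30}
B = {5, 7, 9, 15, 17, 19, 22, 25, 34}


Set A = {3, 5, 11, 12, 14, 19, 30}, |A| = 7
Set B = {5, 7, 9, 15, 17, 19, 22, 25, 34}, |B| = 9
A ∩ B = {5, 19}, |A ∩ B| = 2
|A ∪ B| = |A| + |B| - |A ∩ B| = 7 + 9 - 2 = 14

14


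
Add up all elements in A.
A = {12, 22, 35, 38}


Set A = {12, 22, 35, 38}
Sum = 12 + 22 + 35 + 38 = 107

107


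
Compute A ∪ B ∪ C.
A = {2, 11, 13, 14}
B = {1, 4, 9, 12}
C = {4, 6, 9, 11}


Set A = {2, 11, 13, 14}
Set B = {1, 4, 9, 12}
Set C = {4, 6, 9, 11}
First, A ∪ B = {1, 2, 4, 9, 11, 12, 13, 14}
Then, (A ∪ B) ∪ C = {1, 2, 4, 6, 9, 11, 12, 13, 14}

{1, 2, 4, 6, 9, 11, 12, 13, 14}


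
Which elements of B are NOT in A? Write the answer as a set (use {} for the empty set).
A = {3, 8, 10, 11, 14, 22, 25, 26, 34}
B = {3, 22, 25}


Set A = {3, 8, 10, 11, 14, 22, 25, 26, 34}
Set B = {3, 22, 25}
Check each element of B against A:
3 ∈ A, 22 ∈ A, 25 ∈ A
Elements of B not in A: {}

{}


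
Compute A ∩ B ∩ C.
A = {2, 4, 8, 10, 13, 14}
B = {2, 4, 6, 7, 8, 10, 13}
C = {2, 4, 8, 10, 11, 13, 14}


Set A = {2, 4, 8, 10, 13, 14}
Set B = {2, 4, 6, 7, 8, 10, 13}
Set C = {2, 4, 8, 10, 11, 13, 14}
First, A ∩ B = {2, 4, 8, 10, 13}
Then, (A ∩ B) ∩ C = {2, 4, 8, 10, 13}

{2, 4, 8, 10, 13}


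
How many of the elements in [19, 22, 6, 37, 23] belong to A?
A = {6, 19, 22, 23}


Set A = {6, 19, 22, 23}
Candidates: [19, 22, 6, 37, 23]
Check each candidate:
19 ∈ A, 22 ∈ A, 6 ∈ A, 37 ∉ A, 23 ∈ A
Count of candidates in A: 4

4


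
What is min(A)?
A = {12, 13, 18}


Set A = {12, 13, 18}
Elements in ascending order: 12, 13, 18
The smallest element is 12.

12


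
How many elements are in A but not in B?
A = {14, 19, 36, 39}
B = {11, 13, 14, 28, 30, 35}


Set A = {14, 19, 36, 39}
Set B = {11, 13, 14, 28, 30, 35}
A \ B = {19, 36, 39}
|A \ B| = 3

3


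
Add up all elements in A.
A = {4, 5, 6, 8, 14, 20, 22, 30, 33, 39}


Set A = {4, 5, 6, 8, 14, 20, 22, 30, 33, 39}
Sum = 4 + 5 + 6 + 8 + 14 + 20 + 22 + 30 + 33 + 39 = 181

181


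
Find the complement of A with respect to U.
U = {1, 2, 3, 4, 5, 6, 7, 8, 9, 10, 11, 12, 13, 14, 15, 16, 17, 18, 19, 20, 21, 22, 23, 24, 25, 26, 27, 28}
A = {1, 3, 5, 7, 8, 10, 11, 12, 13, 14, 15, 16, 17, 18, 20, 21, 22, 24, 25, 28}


Universal set U = {1, 2, 3, 4, 5, 6, 7, 8, 9, 10, 11, 12, 13, 14, 15, 16, 17, 18, 19, 20, 21, 22, 23, 24, 25, 26, 27, 28}
Set A = {1, 3, 5, 7, 8, 10, 11, 12, 13, 14, 15, 16, 17, 18, 20, 21, 22, 24, 25, 28}
A' = U \ A = elements in U but not in A
Checking each element of U:
1 (in A, exclude), 2 (not in A, include), 3 (in A, exclude), 4 (not in A, include), 5 (in A, exclude), 6 (not in A, include), 7 (in A, exclude), 8 (in A, exclude), 9 (not in A, include), 10 (in A, exclude), 11 (in A, exclude), 12 (in A, exclude), 13 (in A, exclude), 14 (in A, exclude), 15 (in A, exclude), 16 (in A, exclude), 17 (in A, exclude), 18 (in A, exclude), 19 (not in A, include), 20 (in A, exclude), 21 (in A, exclude), 22 (in A, exclude), 23 (not in A, include), 24 (in A, exclude), 25 (in A, exclude), 26 (not in A, include), 27 (not in A, include), 28 (in A, exclude)
A' = {2, 4, 6, 9, 19, 23, 26, 27}

{2, 4, 6, 9, 19, 23, 26, 27}


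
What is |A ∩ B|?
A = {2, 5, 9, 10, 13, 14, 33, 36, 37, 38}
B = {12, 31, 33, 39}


Set A = {2, 5, 9, 10, 13, 14, 33, 36, 37, 38}
Set B = {12, 31, 33, 39}
A ∩ B = {33}
|A ∩ B| = 1

1


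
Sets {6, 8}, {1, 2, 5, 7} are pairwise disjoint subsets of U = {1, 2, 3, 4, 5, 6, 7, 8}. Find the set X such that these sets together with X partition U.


U = {1, 2, 3, 4, 5, 6, 7, 8}
Shown blocks: {6, 8}, {1, 2, 5, 7}
A partition's blocks are pairwise disjoint and cover U, so the missing block = U \ (union of shown blocks).
Union of shown blocks: {1, 2, 5, 6, 7, 8}
Missing block = U \ (union) = {3, 4}

{3, 4}


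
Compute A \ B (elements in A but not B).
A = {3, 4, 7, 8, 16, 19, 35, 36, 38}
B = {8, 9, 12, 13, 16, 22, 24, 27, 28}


Set A = {3, 4, 7, 8, 16, 19, 35, 36, 38}
Set B = {8, 9, 12, 13, 16, 22, 24, 27, 28}
A \ B includes elements in A that are not in B.
Check each element of A:
3 (not in B, keep), 4 (not in B, keep), 7 (not in B, keep), 8 (in B, remove), 16 (in B, remove), 19 (not in B, keep), 35 (not in B, keep), 36 (not in B, keep), 38 (not in B, keep)
A \ B = {3, 4, 7, 19, 35, 36, 38}

{3, 4, 7, 19, 35, 36, 38}


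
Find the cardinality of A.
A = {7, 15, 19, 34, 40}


Set A = {7, 15, 19, 34, 40}
Listing elements: 7, 15, 19, 34, 40
Counting: 5 elements
|A| = 5

5


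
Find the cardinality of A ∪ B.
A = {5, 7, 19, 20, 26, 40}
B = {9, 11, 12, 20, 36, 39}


Set A = {5, 7, 19, 20, 26, 40}, |A| = 6
Set B = {9, 11, 12, 20, 36, 39}, |B| = 6
A ∩ B = {20}, |A ∩ B| = 1
|A ∪ B| = |A| + |B| - |A ∩ B| = 6 + 6 - 1 = 11

11


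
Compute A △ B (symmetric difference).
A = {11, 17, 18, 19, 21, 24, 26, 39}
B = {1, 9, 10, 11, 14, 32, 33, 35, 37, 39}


Set A = {11, 17, 18, 19, 21, 24, 26, 39}
Set B = {1, 9, 10, 11, 14, 32, 33, 35, 37, 39}
A △ B = (A \ B) ∪ (B \ A)
Elements in A but not B: {17, 18, 19, 21, 24, 26}
Elements in B but not A: {1, 9, 10, 14, 32, 33, 35, 37}
A △ B = {1, 9, 10, 14, 17, 18, 19, 21, 24, 26, 32, 33, 35, 37}

{1, 9, 10, 14, 17, 18, 19, 21, 24, 26, 32, 33, 35, 37}


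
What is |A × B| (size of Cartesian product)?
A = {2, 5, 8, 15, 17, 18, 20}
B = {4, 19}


Set A = {2, 5, 8, 15, 17, 18, 20} has 7 elements.
Set B = {4, 19} has 2 elements.
|A × B| = |A| × |B| = 7 × 2 = 14

14


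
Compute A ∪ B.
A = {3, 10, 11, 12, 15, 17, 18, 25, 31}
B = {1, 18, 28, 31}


Set A = {3, 10, 11, 12, 15, 17, 18, 25, 31}
Set B = {1, 18, 28, 31}
A ∪ B includes all elements in either set.
Elements from A: {3, 10, 11, 12, 15, 17, 18, 25, 31}
Elements from B not already included: {1, 28}
A ∪ B = {1, 3, 10, 11, 12, 15, 17, 18, 25, 28, 31}

{1, 3, 10, 11, 12, 15, 17, 18, 25, 28, 31}


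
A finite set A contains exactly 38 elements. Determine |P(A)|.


The set has 38 elements.
The power set contains all possible subsets.
|P(A)| = 2^|A| = 2^38 = 274877906944

274877906944


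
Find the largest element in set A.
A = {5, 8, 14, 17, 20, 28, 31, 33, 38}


Set A = {5, 8, 14, 17, 20, 28, 31, 33, 38}
Elements in ascending order: 5, 8, 14, 17, 20, 28, 31, 33, 38
The largest element is 38.

38


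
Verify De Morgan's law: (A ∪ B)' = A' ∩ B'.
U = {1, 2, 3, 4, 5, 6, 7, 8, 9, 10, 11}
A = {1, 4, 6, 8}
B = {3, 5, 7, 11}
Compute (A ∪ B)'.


U = {1, 2, 3, 4, 5, 6, 7, 8, 9, 10, 11}
A = {1, 4, 6, 8}, B = {3, 5, 7, 11}
A ∪ B = {1, 3, 4, 5, 6, 7, 8, 11}
(A ∪ B)' = U \ (A ∪ B) = {2, 9, 10}
Verification via A' ∩ B': A' = {2, 3, 5, 7, 9, 10, 11}, B' = {1, 2, 4, 6, 8, 9, 10}
A' ∩ B' = {2, 9, 10} ✓

{2, 9, 10}


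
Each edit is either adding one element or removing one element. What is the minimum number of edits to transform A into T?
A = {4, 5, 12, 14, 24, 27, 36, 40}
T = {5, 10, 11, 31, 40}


Set A = {4, 5, 12, 14, 24, 27, 36, 40}
Set T = {5, 10, 11, 31, 40}
Elements to remove from A (in A, not in T): {4, 12, 14, 24, 27, 36} → 6 removals
Elements to add to A (in T, not in A): {10, 11, 31} → 3 additions
Total edits = 6 + 3 = 9

9


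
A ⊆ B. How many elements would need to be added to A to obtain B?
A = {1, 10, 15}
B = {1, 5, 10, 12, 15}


Set A = {1, 10, 15}, |A| = 3
Set B = {1, 5, 10, 12, 15}, |B| = 5
Since A ⊆ B: B \ A = {5, 12}
|B| - |A| = 5 - 3 = 2

2


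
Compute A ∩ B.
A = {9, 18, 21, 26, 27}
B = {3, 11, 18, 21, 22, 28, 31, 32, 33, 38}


Set A = {9, 18, 21, 26, 27}
Set B = {3, 11, 18, 21, 22, 28, 31, 32, 33, 38}
A ∩ B includes only elements in both sets.
Check each element of A against B:
9 ✗, 18 ✓, 21 ✓, 26 ✗, 27 ✗
A ∩ B = {18, 21}

{18, 21}


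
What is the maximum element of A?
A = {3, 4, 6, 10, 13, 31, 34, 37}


Set A = {3, 4, 6, 10, 13, 31, 34, 37}
Elements in ascending order: 3, 4, 6, 10, 13, 31, 34, 37
The largest element is 37.

37


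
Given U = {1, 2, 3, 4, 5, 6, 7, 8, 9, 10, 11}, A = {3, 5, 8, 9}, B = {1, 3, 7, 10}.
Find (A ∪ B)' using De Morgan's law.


U = {1, 2, 3, 4, 5, 6, 7, 8, 9, 10, 11}
A = {3, 5, 8, 9}, B = {1, 3, 7, 10}
A ∪ B = {1, 3, 5, 7, 8, 9, 10}
(A ∪ B)' = U \ (A ∪ B) = {2, 4, 6, 11}
Verification via A' ∩ B': A' = {1, 2, 4, 6, 7, 10, 11}, B' = {2, 4, 5, 6, 8, 9, 11}
A' ∩ B' = {2, 4, 6, 11} ✓

{2, 4, 6, 11}


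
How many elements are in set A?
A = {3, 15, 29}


Set A = {3, 15, 29}
Listing elements: 3, 15, 29
Counting: 3 elements
|A| = 3

3


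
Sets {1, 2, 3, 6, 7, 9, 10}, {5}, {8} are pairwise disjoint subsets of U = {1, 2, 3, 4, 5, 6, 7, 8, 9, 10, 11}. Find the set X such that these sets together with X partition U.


U = {1, 2, 3, 4, 5, 6, 7, 8, 9, 10, 11}
Shown blocks: {1, 2, 3, 6, 7, 9, 10}, {5}, {8}
A partition's blocks are pairwise disjoint and cover U, so the missing block = U \ (union of shown blocks).
Union of shown blocks: {1, 2, 3, 5, 6, 7, 8, 9, 10}
Missing block = U \ (union) = {4, 11}

{4, 11}


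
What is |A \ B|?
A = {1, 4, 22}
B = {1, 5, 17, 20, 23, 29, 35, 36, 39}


Set A = {1, 4, 22}
Set B = {1, 5, 17, 20, 23, 29, 35, 36, 39}
A \ B = {4, 22}
|A \ B| = 2

2
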